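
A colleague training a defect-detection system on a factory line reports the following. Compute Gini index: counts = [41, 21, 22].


Probabilities: [41/84, 21/84, 22/84] ≈ [0.4881, 0.25, 0.2619]
Σpᵢ² = (1681 + 441 + 484)/84² = 2606/7056
Gini = 1 - Σpᵢ² = 1 - 2606/7056 = 0.6307

0.6307


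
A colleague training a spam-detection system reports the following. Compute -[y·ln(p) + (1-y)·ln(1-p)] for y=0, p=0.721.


BCE = -[y·ln(p) + (1-y)·ln(1-p)]
= -0 - 1·ln(1-0.721)
= -ln(0.279) = 1.2765

1.2765


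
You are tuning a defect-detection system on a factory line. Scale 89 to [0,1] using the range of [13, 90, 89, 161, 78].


min=13, max=161
(89-13)/(161-13) = 76/148 = 0.5135

0.5135


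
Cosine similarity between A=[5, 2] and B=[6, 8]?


A·B = 5·6 + 2·8 = 46
‖A‖ = √29 = 5.3852, ‖B‖ = √100 = 10
cos = 46/(√29·√100) = 46/√2900 = 0.8542

0.8542


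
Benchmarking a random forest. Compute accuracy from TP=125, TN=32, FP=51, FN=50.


Accuracy = (TP+TN)/(TP+TN+FP+FN)
= (125+32)/(258)
= 157/258 = 60.85%

60.85%


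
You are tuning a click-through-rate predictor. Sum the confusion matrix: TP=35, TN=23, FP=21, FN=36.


Total = TP + TN + FP + FN
= 35 + 23 + 21 + 36
= 115
(Predicted positive: 56, predicted negative: 59)

115


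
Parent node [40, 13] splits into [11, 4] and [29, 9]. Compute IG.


Parent = [40, 13], H_parent = 0.8037
H_left = 0.8366 (n=15), H_right = 0.7897 (n=38)
H_children = (15/53)·0.8366 + (38/53)·0.7897 = 0.803
IG = 0.8037 - 0.803 = 0.0007

0.0007


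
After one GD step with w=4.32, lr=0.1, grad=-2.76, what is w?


w_new = w - α·∇
= 4.32 - 0.1·-2.76
= 4.32 + 0.276
= 4.596

4.596


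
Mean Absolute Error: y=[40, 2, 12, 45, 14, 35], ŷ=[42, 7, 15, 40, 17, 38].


Absolute errors: |40-42|=2, |2-7|=5, |12-15|=3, |45-40|=5, |14-17|=3, |35-38|=3
Sum = 21
MAE = 21/6 = 7/2

7/2


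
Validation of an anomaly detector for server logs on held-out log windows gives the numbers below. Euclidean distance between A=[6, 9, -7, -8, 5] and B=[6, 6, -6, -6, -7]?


d = √((6-6)² + (9-6)² + (-7+ 6)² + (-8+ 6)² + (5+ 7)²)
  = √(0 + 9 + 1 + 4 + 144)
  = √158 = 12.5698

12.5698


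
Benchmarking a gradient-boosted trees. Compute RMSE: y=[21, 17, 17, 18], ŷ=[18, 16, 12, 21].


MSE = 44/4 = 11
RMSE = √(44/4) = 3.3166

3.3166


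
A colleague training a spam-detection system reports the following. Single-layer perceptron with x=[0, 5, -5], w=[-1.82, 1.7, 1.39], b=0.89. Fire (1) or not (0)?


z = (0)·(-1.82) + (5)·(1.7) + (-5)·(1.39) + 0.89
  = 2.44
step(z) = 1 (z≥0)

1


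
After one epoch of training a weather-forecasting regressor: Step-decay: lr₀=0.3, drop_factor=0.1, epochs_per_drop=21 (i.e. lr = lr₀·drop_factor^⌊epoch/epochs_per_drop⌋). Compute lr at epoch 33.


n_drops = ⌊33/21⌋ = 1
lr = 0.3·0.1^1 = 0.3·0.1 = 0.03

0.03


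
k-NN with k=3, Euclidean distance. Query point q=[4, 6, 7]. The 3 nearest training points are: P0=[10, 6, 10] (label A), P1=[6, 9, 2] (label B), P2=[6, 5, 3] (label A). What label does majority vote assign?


d(q,P0) = 6.7082  (label A)
d(q,P1) = 6.1644  (label B)
d(q,P2) = 4.5826  (label A)
Votes: A=2, B=1
Majority → A

A


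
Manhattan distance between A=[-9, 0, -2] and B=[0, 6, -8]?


d = |-9-0| + |0-6| + |-2+ 8|
  = 9 + 6 + 6
  = 21

21


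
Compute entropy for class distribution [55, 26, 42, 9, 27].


Probabilities: [55/159, 26/159, 42/159, 9/159, 27/159] ≈ [0.3459, 0.1635, 0.2642, 0.0566, 0.1698]
H = -((55/159)·log₂(55/159) + (26/159)·log₂(26/159) + (42/159)·log₂(42/159) + (9/159)·log₂(9/159) + (27/159)·log₂(27/159))
  = 2.1332 bits

2.1332 bits


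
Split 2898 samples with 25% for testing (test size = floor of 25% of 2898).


Test = ⌊2898·25/100⌋ = 724
Train = 2898 - 724 = 2174

Train: 2174, Test: 724


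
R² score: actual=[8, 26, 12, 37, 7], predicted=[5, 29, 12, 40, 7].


ȳ = 18
SS_res = Σ(y-ŷ)² = 27
SS_tot = Σ(y-ȳ)² = 682
R² = 1 - SS_res/SS_tot = 1 - 0.0396 = 0.9604

0.9604


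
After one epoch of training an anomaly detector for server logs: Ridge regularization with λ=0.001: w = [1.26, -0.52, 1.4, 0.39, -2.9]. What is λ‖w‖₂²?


‖w‖₂² = (1.26)² + (-0.52)² + (1.4)² + (0.39)² + (-2.9)²
     = 1.5876 + 0.2704 + 1.96 + 0.1521 + 8.41
     = 12.3801
λ·‖w‖₂² = 0.001·12.3801 = 0.01238

0.01238


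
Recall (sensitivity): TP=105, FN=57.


Recall = TP/(TP+FN)
= 105/(105+57)
= 105/162 = 64.81%

64.81%


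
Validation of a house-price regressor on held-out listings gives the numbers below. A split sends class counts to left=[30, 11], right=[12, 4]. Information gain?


Parent = [42, 15], H_parent = 0.8315
H_left = 0.839 (n=41), H_right = 0.8113 (n=16)
H_children = (41/57)·0.839 + (16/57)·0.8113 = 0.8312
IG = 0.8315 - 0.8312 = 0.0003

0.0003


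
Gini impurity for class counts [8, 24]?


Probabilities: [8/32, 24/32] ≈ [0.25, 0.75]
Σpᵢ² = (64 + 576)/32² = 640/1024
Gini = 1 - Σpᵢ² = 1 - 640/1024 = 0.375

0.375


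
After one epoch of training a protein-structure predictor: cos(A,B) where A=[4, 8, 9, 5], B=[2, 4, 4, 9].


A·B = 4·2 + 8·4 + 9·4 + 5·9 = 121
‖A‖ = √186 = 13.6382, ‖B‖ = √117 = 10.8167
cos = 121/(√186·√117) = 121/√21762 = 0.8202

0.8202


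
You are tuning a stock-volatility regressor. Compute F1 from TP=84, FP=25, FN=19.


Precision = 84/109 = 0.7706
Recall = 84/103 = 0.8155
F1 = 2·P·R/(P+R) = 2·TP/(2·TP+FP+FN) = 168/(168+25+19) = 168/212 = 0.7925

0.7925


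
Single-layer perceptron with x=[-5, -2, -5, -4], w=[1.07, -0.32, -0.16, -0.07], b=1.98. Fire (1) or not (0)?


z = (-5)·(1.07) + (-2)·(-0.32) + (-5)·(-0.16) + (-4)·(-0.07) + 1.98
  = -1.65
step(z) = 0 (z<0)

0


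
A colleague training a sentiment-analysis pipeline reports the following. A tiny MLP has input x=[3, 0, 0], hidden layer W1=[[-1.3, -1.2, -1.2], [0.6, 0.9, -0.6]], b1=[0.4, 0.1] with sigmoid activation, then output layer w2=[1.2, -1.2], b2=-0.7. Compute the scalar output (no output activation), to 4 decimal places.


z1[0] = (-1.3)·(3) + (-1.2)·(0) + (-1.2)·(0) + 0.4 = -3.5
z1[1] = (0.6)·(3) + (0.9)·(0) + (-0.6)·(0) + 0.1 = 1.9
h = sigmoid(z1) = [0.0293, 0.8699]
output = (1.2)·(0.0293) + (-1.2)·(0.8699) - 0.7 = -1.7087

-1.7087


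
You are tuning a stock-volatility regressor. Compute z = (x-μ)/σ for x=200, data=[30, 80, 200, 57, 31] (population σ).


μ = 79.6, σ = 62.9749
z = (200 - 79.6)/62.9749 = 1.9119

1.9119


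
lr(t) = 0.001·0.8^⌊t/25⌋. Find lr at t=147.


n_drops = ⌊147/25⌋ = 5
lr = 0.001·0.8^5 = 0.001·0.32768 = 0.00032768

0.00032768


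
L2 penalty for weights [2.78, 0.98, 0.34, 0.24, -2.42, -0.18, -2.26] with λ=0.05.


‖w‖₂² = (2.78)² + (0.98)² + (0.34)² + (0.24)² + (-2.42)² + (-0.18)² + (-2.26)²
     = 7.7284 + 0.9604 + 0.1156 + 0.0576 + 5.8564 + 0.0324 + 5.1076
     = 19.8584
λ·‖w‖₂² = 0.05·19.8584 = 0.99292

0.99292


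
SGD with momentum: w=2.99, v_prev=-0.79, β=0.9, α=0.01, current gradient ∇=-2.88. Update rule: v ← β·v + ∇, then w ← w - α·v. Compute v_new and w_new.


v_new = 0.9·-0.79 - 2.88 = -0.711 - 2.88 = -3.591
w_new = 2.99 - 0.01·-3.591 = 2.99 + 0.03591 = 3.02591

v_new=-3.591, w_new=3.02591


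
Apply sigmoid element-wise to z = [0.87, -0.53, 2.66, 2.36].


σ(0.87) = 1/(1+e^-0.87) = 0.7047
σ(-0.53) = 1/(1+e^0.53) = 0.3705
σ(2.66) = 1/(1+e^-2.66) = 0.9346
σ(2.36) = 1/(1+e^-2.36) = 0.9137
result = [0.7047, 0.3705, 0.9346, 0.9137]

[0.7047, 0.3705, 0.9346, 0.9137]


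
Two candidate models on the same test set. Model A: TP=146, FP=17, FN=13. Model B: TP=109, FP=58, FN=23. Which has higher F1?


Model A: P=146/163=0.8957, R=146/159=0.9182, F1=2PR/(P+R)=2TP/(2TP+FP+FN)=292/322=0.9068
Model B: P=109/167=0.6527, R=109/132=0.8258, F1=2PR/(P+R)=2TP/(2TP+FP+FN)=218/299=0.7291
0.9068 > 0.7291 → Model A

Model A


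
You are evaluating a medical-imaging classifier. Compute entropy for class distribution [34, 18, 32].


Probabilities: [34/84, 18/84, 32/84] ≈ [0.4048, 0.2143, 0.381]
H = -((34/84)·log₂(34/84) + (18/84)·log₂(18/84) + (32/84)·log₂(32/84))
  = 1.5348 bits

1.5348 bits


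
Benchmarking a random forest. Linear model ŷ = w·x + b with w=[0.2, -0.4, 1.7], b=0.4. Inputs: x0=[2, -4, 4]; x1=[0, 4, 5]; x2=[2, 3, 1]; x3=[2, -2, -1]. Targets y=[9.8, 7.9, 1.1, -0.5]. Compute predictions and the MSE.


ŷ0 = (0.2)·(2) + (-0.4)·(-4) + (1.7)·(4) + 0.4 = 9.2
ŷ1 = (0.2)·(0) + (-0.4)·(4) + (1.7)·(5) + 0.4 = 7.3
ŷ2 = (0.2)·(2) + (-0.4)·(3) + (1.7)·(1) + 0.4 = 1.3
ŷ3 = (0.2)·(2) + (-0.4)·(-2) + (1.7)·(-1) + 0.4 = -0.1
errors² = [0.36, 0.36, 0.04, 0.16]
MSE = 0.9200/4 = 0.23

0.23


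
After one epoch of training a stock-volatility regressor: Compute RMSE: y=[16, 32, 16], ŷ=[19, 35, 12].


MSE = 34/3 = 11.3333
RMSE = √(34/3) = 3.3665

3.3665


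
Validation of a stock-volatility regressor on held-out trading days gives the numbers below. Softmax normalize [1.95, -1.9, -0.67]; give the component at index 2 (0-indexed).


Exponentials: e^1.95=7.0287, e^-1.9=0.1496, e^-0.67=0.5117
Sum = 7.69
Softmax = [0.914, 0.0194, 0.0665]
p[2] = 0.5117/7.69 = 0.0665

0.0665


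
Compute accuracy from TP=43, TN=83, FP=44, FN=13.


Accuracy = (TP+TN)/(TP+TN+FP+FN)
= (43+83)/(183)
= 126/183 = 68.85%

68.85%


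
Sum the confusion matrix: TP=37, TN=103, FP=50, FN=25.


Total = TP + TN + FP + FN
= 37 + 103 + 50 + 25
= 215
(Predicted positive: 87, predicted negative: 128)

215


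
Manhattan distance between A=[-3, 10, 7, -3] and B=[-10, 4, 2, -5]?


d = |-3+ 10| + |10-4| + |7-2| + |-3+ 5|
  = 7 + 6 + 5 + 2
  = 20

20


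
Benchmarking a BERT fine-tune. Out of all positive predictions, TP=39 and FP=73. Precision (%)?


Precision = TP/(TP+FP)
= 39/(39+73)
= 39/112 = 34.82%

34.82%


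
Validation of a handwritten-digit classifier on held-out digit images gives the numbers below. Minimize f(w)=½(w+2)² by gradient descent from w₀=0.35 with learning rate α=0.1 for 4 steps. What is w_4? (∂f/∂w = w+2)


step 1: grad = 0.35+2 = 2.35; w = 0.35 - 0.1·(2.35) = 0.115
step 2: grad = 0.115+2 = 2.115; w = 0.115 - 0.1·(2.115) = -0.0965
step 3: grad = -0.0965+2 = 1.9035; w = -0.0965 - 0.1·(1.9035) = -0.28685
step 4: grad = -0.28685+2 = 1.71315; w = -0.28685 - 0.1·(1.71315) = -0.458165

-0.458165


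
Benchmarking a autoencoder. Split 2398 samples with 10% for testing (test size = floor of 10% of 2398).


Test = ⌊2398·10/100⌋ = 239
Train = 2398 - 239 = 2159

Train: 2159, Test: 239


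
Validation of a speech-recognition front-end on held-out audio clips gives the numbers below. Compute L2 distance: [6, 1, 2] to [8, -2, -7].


d = √((6-8)² + (1+ 2)² + (2+ 7)²)
  = √(4 + 9 + 81)
  = √94 = 9.6954

9.6954


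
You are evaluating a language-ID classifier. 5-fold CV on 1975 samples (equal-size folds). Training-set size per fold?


Fold size = 1975/5 = 395
Training per fold = 1975 - 395 = 1580

1580


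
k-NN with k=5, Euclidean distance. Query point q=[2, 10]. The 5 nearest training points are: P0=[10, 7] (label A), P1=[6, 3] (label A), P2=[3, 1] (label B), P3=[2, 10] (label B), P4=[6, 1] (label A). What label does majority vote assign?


d(q,P0) = 8.544  (label A)
d(q,P1) = 8.0623  (label A)
d(q,P2) = 9.0554  (label B)
d(q,P3) = 0.0  (label B)
d(q,P4) = 9.8489  (label A)
Votes: A=3, B=2
Majority → A

A


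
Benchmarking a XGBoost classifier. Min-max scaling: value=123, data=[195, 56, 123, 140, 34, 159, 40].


min=34, max=195
(123-34)/(195-34) = 89/161 = 0.5528

0.5528


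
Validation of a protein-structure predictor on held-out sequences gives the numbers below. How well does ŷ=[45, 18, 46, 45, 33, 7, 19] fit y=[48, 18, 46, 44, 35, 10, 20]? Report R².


ȳ = 31.5714
SS_res = Σ(y-ŷ)² = 24
SS_tot = Σ(y-ȳ)² = 1427.71
R² = 1 - SS_res/SS_tot = 1 - 0.0168 = 0.9832

0.9832


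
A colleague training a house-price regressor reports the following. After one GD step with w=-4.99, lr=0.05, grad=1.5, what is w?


w_new = w - α·∇
= -4.99 - 0.05·1.5
= -4.99 - 0.075
= -5.065

-5.065


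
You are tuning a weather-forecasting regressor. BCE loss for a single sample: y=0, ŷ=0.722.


BCE = -[y·ln(p) + (1-y)·ln(1-p)]
= -0 - 1·ln(1-0.722)
= -ln(0.278) = 1.2801

1.2801


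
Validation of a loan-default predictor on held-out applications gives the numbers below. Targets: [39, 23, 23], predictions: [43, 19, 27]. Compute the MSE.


Squared errors: (39-43)²=16, (23-19)²=16, (23-27)²=16
Sum = 48
MSE = 48/3 = 16

16


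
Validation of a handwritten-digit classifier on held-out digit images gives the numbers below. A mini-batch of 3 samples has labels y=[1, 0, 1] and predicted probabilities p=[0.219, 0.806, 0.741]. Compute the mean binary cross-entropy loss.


L[0] = -ln(0.219) = 1.5187
L[1] = -ln(1-0.806) = -ln(0.194) = 1.6399
L[2] = -ln(0.741) = 0.2998
mean = (1.5187 + 1.6399 + 0.2998)/3 = 1.1528

1.1528


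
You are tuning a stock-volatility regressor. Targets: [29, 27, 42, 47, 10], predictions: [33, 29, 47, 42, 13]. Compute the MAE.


Absolute errors: |29-33|=4, |27-29|=2, |42-47|=5, |47-42|=5, |10-13|=3
Sum = 19
MAE = 19/5 = 19/5

19/5


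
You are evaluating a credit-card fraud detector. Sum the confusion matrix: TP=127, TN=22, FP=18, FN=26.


Total = TP + TN + FP + FN
= 127 + 22 + 18 + 26
= 193
(Predicted positive: 145, predicted negative: 48)

193


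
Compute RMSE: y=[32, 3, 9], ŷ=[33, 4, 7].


MSE = 6/3 = 2
RMSE = √(6/3) = 1.4142

1.4142


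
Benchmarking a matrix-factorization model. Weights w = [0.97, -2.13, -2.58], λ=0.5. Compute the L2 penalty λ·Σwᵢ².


‖w‖₂² = (0.97)² + (-2.13)² + (-2.58)²
     = 0.9409 + 4.5369 + 6.6564
     = 12.1342
λ·‖w‖₂² = 0.5·12.1342 = 6.0671

6.0671


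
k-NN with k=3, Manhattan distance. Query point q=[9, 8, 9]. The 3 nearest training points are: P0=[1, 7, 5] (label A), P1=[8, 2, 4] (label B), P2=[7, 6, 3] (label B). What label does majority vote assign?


d(q,P0) = 13  (label A)
d(q,P1) = 12  (label B)
d(q,P2) = 10  (label B)
Votes: A=1, B=2
Majority → B

B


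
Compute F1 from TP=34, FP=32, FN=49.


Precision = 34/66 = 0.5152
Recall = 34/83 = 0.4096
F1 = 2·P·R/(P+R) = 2·TP/(2·TP+FP+FN) = 68/(68+32+49) = 68/149 = 0.4564

0.4564


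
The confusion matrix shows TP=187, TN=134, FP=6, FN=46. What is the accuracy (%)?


Accuracy = (TP+TN)/(TP+TN+FP+FN)
= (187+134)/(373)
= 321/373 = 86.06%

86.06%


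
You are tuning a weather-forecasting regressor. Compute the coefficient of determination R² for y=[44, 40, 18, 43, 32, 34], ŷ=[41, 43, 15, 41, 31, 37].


ȳ = 35.1667
SS_res = Σ(y-ŷ)² = 41
SS_tot = Σ(y-ȳ)² = 468.83
R² = 1 - SS_res/SS_tot = 1 - 0.0875 = 0.9125

0.9125


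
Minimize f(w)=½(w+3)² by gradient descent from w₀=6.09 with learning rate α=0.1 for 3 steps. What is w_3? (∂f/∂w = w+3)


step 1: grad = 6.09+3 = 9.09; w = 6.09 - 0.1·(9.09) = 5.181
step 2: grad = 5.181+3 = 8.181; w = 5.181 - 0.1·(8.181) = 4.3629
step 3: grad = 4.3629+3 = 7.3629; w = 4.3629 - 0.1·(7.3629) = 3.62661

3.62661


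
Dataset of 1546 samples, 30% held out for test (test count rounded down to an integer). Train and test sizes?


Test = ⌊1546·30/100⌋ = 463
Train = 1546 - 463 = 1083

Train: 1083, Test: 463


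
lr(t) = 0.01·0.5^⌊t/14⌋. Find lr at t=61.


n_drops = ⌊61/14⌋ = 4
lr = 0.01·0.5^4 = 0.01·0.0625 = 0.000625

0.000625


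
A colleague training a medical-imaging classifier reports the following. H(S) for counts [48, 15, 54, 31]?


Probabilities: [48/148, 15/148, 54/148, 31/148] ≈ [0.3243, 0.1014, 0.3649, 0.2095]
H = -((48/148)·log₂(48/148) + (15/148)·log₂(15/148) + (54/148)·log₂(54/148) + (31/148)·log₂(31/148))
  = 1.8647 bits

1.8647 bits


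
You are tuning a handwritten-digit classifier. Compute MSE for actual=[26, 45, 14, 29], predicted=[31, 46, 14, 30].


Squared errors: (26-31)²=25, (45-46)²=1, (14-14)²=0, (29-30)²=1
Sum = 27
MSE = 27/4 = 27/4

27/4


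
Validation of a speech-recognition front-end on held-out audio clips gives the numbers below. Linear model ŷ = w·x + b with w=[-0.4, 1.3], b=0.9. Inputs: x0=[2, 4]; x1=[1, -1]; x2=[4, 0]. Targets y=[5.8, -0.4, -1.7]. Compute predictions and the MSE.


ŷ0 = (-0.4)·(2) + (1.3)·(4) + 0.9 = 5.3
ŷ1 = (-0.4)·(1) + (1.3)·(-1) + 0.9 = -0.8
ŷ2 = (-0.4)·(4) + (1.3)·(0) + 0.9 = -0.7
errors² = [0.25, 0.16, 1.0]
MSE = 1.4100/3 = 0.47

0.47


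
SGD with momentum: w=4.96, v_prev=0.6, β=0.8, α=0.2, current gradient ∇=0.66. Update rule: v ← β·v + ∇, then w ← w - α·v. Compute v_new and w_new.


v_new = 0.8·0.6 + 0.66 = 0.48 + 0.66 = 1.14
w_new = 4.96 - 0.2·1.14 = 4.96 - 0.228 = 4.732

v_new=1.14, w_new=4.732


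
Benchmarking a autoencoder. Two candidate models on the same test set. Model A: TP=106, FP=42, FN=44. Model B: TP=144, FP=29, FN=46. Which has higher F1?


Model A: P=106/148=0.7162, R=106/150=0.7067, F1=2PR/(P+R)=2TP/(2TP+FP+FN)=212/298=0.7114
Model B: P=144/173=0.8324, R=144/190=0.7579, F1=2PR/(P+R)=2TP/(2TP+FP+FN)=288/363=0.7934
0.7114 < 0.7934 → Model B

Model B


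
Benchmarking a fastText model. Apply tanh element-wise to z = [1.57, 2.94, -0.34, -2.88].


tanh(1.57) = 0.917
tanh(2.94) = 0.9944
tanh(-0.34) = -0.3275
tanh(-2.88) = -0.9937
result = [0.917, 0.9944, -0.3275, -0.9937]

[0.917, 0.9944, -0.3275, -0.9937]


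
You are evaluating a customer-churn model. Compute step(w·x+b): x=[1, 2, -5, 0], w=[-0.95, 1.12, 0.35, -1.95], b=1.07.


z = (1)·(-0.95) + (2)·(1.12) + (-5)·(0.35) + (0)·(-1.95) + 1.07
  = 0.61
step(z) = 1 (z≥0)

1


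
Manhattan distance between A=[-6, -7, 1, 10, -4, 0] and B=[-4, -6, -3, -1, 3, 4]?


d = |-6+ 4| + |-7+ 6| + |1+ 3| + |10+ 1| + |-4-3| + |0-4|
  = 2 + 1 + 4 + 11 + 7 + 4
  = 29

29


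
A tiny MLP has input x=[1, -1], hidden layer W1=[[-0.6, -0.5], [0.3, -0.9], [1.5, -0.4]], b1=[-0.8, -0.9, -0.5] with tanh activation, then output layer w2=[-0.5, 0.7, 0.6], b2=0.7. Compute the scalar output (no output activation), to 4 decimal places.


z1[0] = (-0.6)·(1) + (-0.5)·(-1) - 0.8 = -0.9
z1[1] = (0.3)·(1) + (-0.9)·(-1) - 0.9 = 0.3
z1[2] = (1.5)·(1) + (-0.4)·(-1) - 0.5 = 1.4
h = tanh(z1) = [-0.7163, 0.2913, 0.8854]
output = (-0.5)·(-0.7163) + (0.7)·(0.2913) + (0.6)·(0.8854) + 0.7 = 1.7933

1.7933


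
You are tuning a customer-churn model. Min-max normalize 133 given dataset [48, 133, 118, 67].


min=48, max=133
(133-48)/(133-48) = 85/85 = 1.0

1.0


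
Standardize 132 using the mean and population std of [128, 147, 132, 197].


μ = 151, σ = 27.4864
z = (132 - 151)/27.4864 = -0.6913

-0.6913


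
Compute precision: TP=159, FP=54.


Precision = TP/(TP+FP)
= 159/(159+54)
= 159/213 = 74.65%

74.65%


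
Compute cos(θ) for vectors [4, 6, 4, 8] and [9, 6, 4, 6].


A·B = 4·9 + 6·6 + 4·4 + 8·6 = 136
‖A‖ = √132 = 11.4891, ‖B‖ = √169 = 13
cos = 136/(√132·√169) = 136/√22308 = 0.9106

0.9106


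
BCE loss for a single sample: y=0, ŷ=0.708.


BCE = -[y·ln(p) + (1-y)·ln(1-p)]
= -0 - 1·ln(1-0.708)
= -ln(0.292) = 1.231

1.231


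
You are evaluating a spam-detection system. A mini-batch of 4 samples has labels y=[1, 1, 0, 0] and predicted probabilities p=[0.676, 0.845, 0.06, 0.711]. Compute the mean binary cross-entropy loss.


L[0] = -ln(0.676) = 0.3916
L[1] = -ln(0.845) = 0.1684
L[2] = -ln(1-0.06) = -ln(0.94) = 0.0619
L[3] = -ln(1-0.711) = -ln(0.289) = 1.2413
mean = (0.3916 + 0.1684 + 0.0619 + 1.2413)/4 = 0.4658

0.4658


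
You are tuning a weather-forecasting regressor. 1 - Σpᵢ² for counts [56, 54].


Probabilities: [56/110, 54/110] ≈ [0.5091, 0.4909]
Σpᵢ² = (3136 + 2916)/110² = 6052/12100
Gini = 1 - Σpᵢ² = 1 - 6052/12100 = 0.4998

0.4998


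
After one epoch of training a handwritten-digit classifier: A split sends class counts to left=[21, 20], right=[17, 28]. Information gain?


Parent = [38, 48], H_parent = 0.9902
H_left = 0.9996 (n=41), H_right = 0.9565 (n=45)
H_children = (41/86)·0.9996 + (45/86)·0.9565 = 0.977
IG = 0.9902 - 0.977 = 0.0132

0.0132


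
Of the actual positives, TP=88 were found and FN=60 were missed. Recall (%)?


Recall = TP/(TP+FN)
= 88/(88+60)
= 88/148 = 59.46%

59.46%


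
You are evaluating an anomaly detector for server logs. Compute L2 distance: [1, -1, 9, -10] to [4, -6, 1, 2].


d = √((1-4)² + (-1+ 6)² + (9-1)² + (-10-2)²)
  = √(9 + 25 + 64 + 144)
  = √242 = 15.5563

15.5563


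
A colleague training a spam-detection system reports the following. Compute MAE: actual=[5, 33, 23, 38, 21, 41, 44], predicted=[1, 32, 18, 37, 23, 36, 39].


Absolute errors: |5-1|=4, |33-32|=1, |23-18|=5, |38-37|=1, |21-23|=2, |41-36|=5, |44-39|=5
Sum = 23
MAE = 23/7 = 23/7

23/7


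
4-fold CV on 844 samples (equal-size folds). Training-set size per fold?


Fold size = 844/4 = 211
Training per fold = 844 - 211 = 633

633


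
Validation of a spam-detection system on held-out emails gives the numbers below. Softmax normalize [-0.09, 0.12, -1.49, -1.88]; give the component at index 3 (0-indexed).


Exponentials: e^-0.09=0.9139, e^0.12=1.1275, e^-1.49=0.2254, e^-1.88=0.1526
Sum = 2.4194
Softmax = [0.3778, 0.466, 0.0932, 0.0631]
p[3] = 0.1526/2.4194 = 0.0631

0.0631


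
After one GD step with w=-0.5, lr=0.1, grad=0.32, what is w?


w_new = w - α·∇
= -0.5 - 0.1·0.32
= -0.5 - 0.032
= -0.532

-0.532


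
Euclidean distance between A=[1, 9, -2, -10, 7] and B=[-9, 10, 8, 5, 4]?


d = √((1+ 9)² + (9-10)² + (-2-8)² + (-10-5)² + (7-4)²)
  = √(100 + 1 + 100 + 225 + 9)
  = √435 = 20.8567

20.8567


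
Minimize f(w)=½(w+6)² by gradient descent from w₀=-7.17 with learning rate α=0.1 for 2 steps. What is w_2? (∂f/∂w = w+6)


step 1: grad = -7.17+6 = -1.17; w = -7.17 - 0.1·(-1.17) = -7.053
step 2: grad = -7.053+6 = -1.053; w = -7.053 - 0.1·(-1.053) = -6.9477

-6.9477


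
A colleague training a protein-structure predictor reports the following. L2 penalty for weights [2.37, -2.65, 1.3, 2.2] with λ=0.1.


‖w‖₂² = (2.37)² + (-2.65)² + (1.3)² + (2.2)²
     = 5.6169 + 7.0225 + 1.69 + 4.84
     = 19.1694
λ·‖w‖₂² = 0.1·19.1694 = 1.91694

1.91694


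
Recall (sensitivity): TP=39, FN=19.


Recall = TP/(TP+FN)
= 39/(39+19)
= 39/58 = 67.24%

67.24%


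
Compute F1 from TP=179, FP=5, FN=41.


Precision = 179/184 = 0.9728
Recall = 179/220 = 0.8136
F1 = 2·P·R/(P+R) = 2·TP/(2·TP+FP+FN) = 358/(358+5+41) = 358/404 = 0.8861

0.8861


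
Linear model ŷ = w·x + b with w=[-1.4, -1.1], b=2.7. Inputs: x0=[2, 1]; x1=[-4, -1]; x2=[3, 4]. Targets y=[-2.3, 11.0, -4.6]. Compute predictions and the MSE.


ŷ0 = (-1.4)·(2) + (-1.1)·(1) + 2.7 = -1.2
ŷ1 = (-1.4)·(-4) + (-1.1)·(-1) + 2.7 = 9.4
ŷ2 = (-1.4)·(3) + (-1.1)·(4) + 2.7 = -5.9
errors² = [1.21, 2.56, 1.69]
MSE = 5.4600/3 = 1.82

1.82


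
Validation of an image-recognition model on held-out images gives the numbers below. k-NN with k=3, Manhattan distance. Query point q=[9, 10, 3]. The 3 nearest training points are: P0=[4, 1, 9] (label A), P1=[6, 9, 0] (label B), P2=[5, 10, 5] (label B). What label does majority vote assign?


d(q,P0) = 20  (label A)
d(q,P1) = 7  (label B)
d(q,P2) = 6  (label B)
Votes: A=1, B=2
Majority → B

B


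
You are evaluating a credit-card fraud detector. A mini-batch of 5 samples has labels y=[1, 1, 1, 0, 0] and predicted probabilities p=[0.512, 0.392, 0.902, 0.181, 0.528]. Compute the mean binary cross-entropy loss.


L[0] = -ln(0.512) = 0.6694
L[1] = -ln(0.392) = 0.9365
L[2] = -ln(0.902) = 0.1031
L[3] = -ln(1-0.181) = -ln(0.819) = 0.1997
L[4] = -ln(1-0.528) = -ln(0.472) = 0.7508
mean = (0.6694 + 0.9365 + 0.1031 + 0.1997 + 0.7508)/5 = 0.5319

0.5319


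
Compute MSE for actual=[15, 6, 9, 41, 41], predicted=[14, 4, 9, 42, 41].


Squared errors: (15-14)²=1, (6-4)²=4, (9-9)²=0, (41-42)²=1, (41-41)²=0
Sum = 6
MSE = 6/5 = 6/5

6/5


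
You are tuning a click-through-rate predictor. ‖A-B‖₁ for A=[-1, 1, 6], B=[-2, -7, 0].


d = |-1+ 2| + |1+ 7| + |6-0|
  = 1 + 8 + 6
  = 15

15


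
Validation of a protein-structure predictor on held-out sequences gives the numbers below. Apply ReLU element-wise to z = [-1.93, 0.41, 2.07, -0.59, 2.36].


ReLU(-1.93) = max(0, -1.93) = 0.0
ReLU(0.41) = max(0, 0.41) = 0.41
ReLU(2.07) = max(0, 2.07) = 2.07
ReLU(-0.59) = max(0, -0.59) = 0.0
ReLU(2.36) = max(0, 2.36) = 2.36
result = [0.0, 0.41, 2.07, 0.0, 2.36]

[0.0, 0.41, 2.07, 0.0, 2.36]


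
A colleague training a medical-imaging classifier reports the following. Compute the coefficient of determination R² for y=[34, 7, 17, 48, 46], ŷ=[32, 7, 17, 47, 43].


ȳ = 30.4
SS_res = Σ(y-ŷ)² = 14
SS_tot = Σ(y-ȳ)² = 1293.2
R² = 1 - SS_res/SS_tot = 1 - 0.0108 = 0.9892

0.9892


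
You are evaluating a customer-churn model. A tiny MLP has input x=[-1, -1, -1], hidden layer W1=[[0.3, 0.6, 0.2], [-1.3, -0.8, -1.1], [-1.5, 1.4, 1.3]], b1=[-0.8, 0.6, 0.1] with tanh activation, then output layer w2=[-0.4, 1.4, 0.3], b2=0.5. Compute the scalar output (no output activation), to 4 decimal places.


z1[0] = (0.3)·(-1) + (0.6)·(-1) + (0.2)·(-1) - 0.8 = -1.9
z1[1] = (-1.3)·(-1) + (-0.8)·(-1) + (-1.1)·(-1) + 0.6 = 3.8
z1[2] = (-1.5)·(-1) + (1.4)·(-1) + (1.3)·(-1) + 0.1 = -1.1
h = tanh(z1) = [-0.9562, 0.999, -0.8005]
output = (-0.4)·(-0.9562) + (1.4)·(0.999) + (0.3)·(-0.8005) + 0.5 = 2.0409

2.0409


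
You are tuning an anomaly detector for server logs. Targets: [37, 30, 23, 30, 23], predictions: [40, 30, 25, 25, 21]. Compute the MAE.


Absolute errors: |37-40|=3, |30-30|=0, |23-25|=2, |30-25|=5, |23-21|=2
Sum = 12
MAE = 12/5 = 12/5

12/5


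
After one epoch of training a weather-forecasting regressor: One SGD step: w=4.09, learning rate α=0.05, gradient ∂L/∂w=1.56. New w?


w_new = w - α·∇
= 4.09 - 0.05·1.56
= 4.09 - 0.078
= 4.012

4.012


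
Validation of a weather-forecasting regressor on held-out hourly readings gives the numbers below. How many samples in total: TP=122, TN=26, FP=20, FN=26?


Total = TP + TN + FP + FN
= 122 + 26 + 20 + 26
= 194
(Predicted positive: 142, predicted negative: 52)

194


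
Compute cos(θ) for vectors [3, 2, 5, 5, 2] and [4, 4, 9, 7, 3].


A·B = 3·4 + 2·4 + 5·9 + 5·7 + 2·3 = 106
‖A‖ = √67 = 8.1854, ‖B‖ = √171 = 13.0767
cos = 106/(√67·√171) = 106/√11457 = 0.9903

0.9903


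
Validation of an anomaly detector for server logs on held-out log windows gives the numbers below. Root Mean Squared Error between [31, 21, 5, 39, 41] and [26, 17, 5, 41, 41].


MSE = 45/5 = 9
RMSE = √(45/5) = 3.0

3.0


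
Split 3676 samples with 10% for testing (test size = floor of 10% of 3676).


Test = ⌊3676·10/100⌋ = 367
Train = 3676 - 367 = 3309

Train: 3309, Test: 367


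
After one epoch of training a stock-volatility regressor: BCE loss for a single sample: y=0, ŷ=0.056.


BCE = -[y·ln(p) + (1-y)·ln(1-p)]
= -0 - 1·ln(1-0.056)
= -ln(0.944) = 0.0576

0.0576


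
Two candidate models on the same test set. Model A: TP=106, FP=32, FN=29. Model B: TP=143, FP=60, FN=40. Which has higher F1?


Model A: P=106/138=0.7681, R=106/135=0.7852, F1=2PR/(P+R)=2TP/(2TP+FP+FN)=212/273=0.7766
Model B: P=143/203=0.7044, R=143/183=0.7814, F1=2PR/(P+R)=2TP/(2TP+FP+FN)=286/386=0.7409
0.7766 > 0.7409 → Model A

Model A


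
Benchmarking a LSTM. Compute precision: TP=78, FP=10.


Precision = TP/(TP+FP)
= 78/(78+10)
= 78/88 = 88.64%

88.64%


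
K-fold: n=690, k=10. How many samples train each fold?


Fold size = 690/10 = 69
Training per fold = 690 - 69 = 621

621


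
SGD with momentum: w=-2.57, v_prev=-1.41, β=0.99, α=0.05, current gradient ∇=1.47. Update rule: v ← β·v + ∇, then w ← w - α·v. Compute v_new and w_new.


v_new = 0.99·-1.41 + 1.47 = -1.3959 + 1.47 = 0.0741
w_new = -2.57 - 0.05·0.0741 = -2.57 - 0.003705 = -2.573705

v_new=0.0741, w_new=-2.573705


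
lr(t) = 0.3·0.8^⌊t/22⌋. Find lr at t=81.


n_drops = ⌊81/22⌋ = 3
lr = 0.3·0.8^3 = 0.3·0.512 = 0.1536

0.1536


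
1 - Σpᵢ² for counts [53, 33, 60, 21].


Probabilities: [53/167, 33/167, 60/167, 21/167] ≈ [0.3174, 0.1976, 0.3593, 0.1257]
Σpᵢ² = (2809 + 1089 + 3600 + 441)/167² = 7939/27889
Gini = 1 - Σpᵢ² = 1 - 7939/27889 = 0.7153

0.7153


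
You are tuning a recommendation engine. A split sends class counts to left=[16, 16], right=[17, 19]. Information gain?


Parent = [33, 35], H_parent = 0.9994
H_left = 1 (n=32), H_right = 0.9978 (n=36)
H_children = (32/68)·1 + (36/68)·0.9978 = 0.9988
IG = 0.9994 - 0.9988 = 0.0006

0.0006


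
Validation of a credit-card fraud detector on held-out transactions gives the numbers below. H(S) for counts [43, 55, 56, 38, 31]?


Probabilities: [43/223, 55/223, 56/223, 38/223, 31/223] ≈ [0.1928, 0.2466, 0.2511, 0.1704, 0.139]
H = -((43/223)·log₂(43/223) + (55/223)·log₂(55/223) + (56/223)·log₂(56/223) + (38/223)·log₂(38/223) + (31/223)·log₂(31/223))
  = 2.2874 bits

2.2874 bits


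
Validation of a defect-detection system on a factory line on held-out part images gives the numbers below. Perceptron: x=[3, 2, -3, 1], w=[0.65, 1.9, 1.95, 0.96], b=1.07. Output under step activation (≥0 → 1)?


z = (3)·(0.65) + (2)·(1.9) + (-3)·(1.95) + (1)·(0.96) + 1.07
  = 1.93
step(z) = 1 (z≥0)

1


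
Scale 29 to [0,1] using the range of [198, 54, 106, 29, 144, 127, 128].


min=29, max=198
(29-29)/(198-29) = 0/169 = 0.0

0.0


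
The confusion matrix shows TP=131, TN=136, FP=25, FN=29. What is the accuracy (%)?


Accuracy = (TP+TN)/(TP+TN+FP+FN)
= (131+136)/(321)
= 267/321 = 83.18%

83.18%


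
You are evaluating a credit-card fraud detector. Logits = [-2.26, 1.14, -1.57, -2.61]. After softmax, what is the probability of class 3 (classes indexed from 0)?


Exponentials: e^-2.26=0.1044, e^1.14=3.1268, e^-1.57=0.208, e^-2.61=0.0735
Sum = 3.5127
Softmax = [0.0297, 0.8901, 0.0592, 0.0209]
p[3] = 0.0735/3.5127 = 0.0209

0.0209


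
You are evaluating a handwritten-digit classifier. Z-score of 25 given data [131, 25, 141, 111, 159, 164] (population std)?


μ = 121.8333, σ = 46.7348
z = (25 - 121.8333)/46.7348 = -2.072

-2.072


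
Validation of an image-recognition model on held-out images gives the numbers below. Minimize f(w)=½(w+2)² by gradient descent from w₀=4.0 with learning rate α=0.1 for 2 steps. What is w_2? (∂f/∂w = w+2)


step 1: grad = 4+2 = 6; w = 4 - 0.1·(6) = 3.4
step 2: grad = 3.4+2 = 5.4; w = 3.4 - 0.1·(5.4) = 2.86

2.86


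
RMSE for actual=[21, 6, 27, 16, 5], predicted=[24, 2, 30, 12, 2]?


MSE = 59/5 = 11.8
RMSE = √(59/5) = 3.4351

3.4351


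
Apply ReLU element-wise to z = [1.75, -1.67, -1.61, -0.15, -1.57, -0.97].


ReLU(1.75) = max(0, 1.75) = 1.75
ReLU(-1.67) = max(0, -1.67) = 0.0
ReLU(-1.61) = max(0, -1.61) = 0.0
ReLU(-0.15) = max(0, -0.15) = 0.0
ReLU(-1.57) = max(0, -1.57) = 0.0
ReLU(-0.97) = max(0, -0.97) = 0.0
result = [1.75, 0.0, 0.0, 0.0, 0.0, 0.0]

[1.75, 0.0, 0.0, 0.0, 0.0, 0.0]


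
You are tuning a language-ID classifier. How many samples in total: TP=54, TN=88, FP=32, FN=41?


Total = TP + TN + FP + FN
= 54 + 88 + 32 + 41
= 215
(Predicted positive: 86, predicted negative: 129)

215


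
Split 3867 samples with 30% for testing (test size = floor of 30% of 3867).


Test = ⌊3867·30/100⌋ = 1160
Train = 3867 - 1160 = 2707

Train: 2707, Test: 1160


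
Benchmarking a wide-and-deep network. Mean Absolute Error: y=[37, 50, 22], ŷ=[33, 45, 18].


Absolute errors: |37-33|=4, |50-45|=5, |22-18|=4
Sum = 13
MAE = 13/3 = 13/3

13/3


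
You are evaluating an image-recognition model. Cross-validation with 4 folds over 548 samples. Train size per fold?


Fold size = 548/4 = 137
Training per fold = 548 - 137 = 411

411


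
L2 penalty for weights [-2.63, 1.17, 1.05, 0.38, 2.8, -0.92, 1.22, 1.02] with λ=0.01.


‖w‖₂² = (-2.63)² + (1.17)² + (1.05)² + (0.38)² + (2.8)² + (-0.92)² + (1.22)² + (1.02)²
     = 6.9169 + 1.3689 + 1.1025 + 0.1444 + 7.84 + 0.8464 + 1.4884 + 1.0404
     = 20.7479
λ·‖w‖₂² = 0.01·20.7479 = 0.207479

0.207479


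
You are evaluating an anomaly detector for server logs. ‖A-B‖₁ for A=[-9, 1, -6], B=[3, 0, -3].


d = |-9-3| + |1-0| + |-6+ 3|
  = 12 + 1 + 3
  = 16

16


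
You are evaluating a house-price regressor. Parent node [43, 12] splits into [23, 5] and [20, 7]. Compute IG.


Parent = [43, 12], H_parent = 0.7568
H_left = 0.6769 (n=28), H_right = 0.8256 (n=27)
H_children = (28/55)·0.6769 + (27/55)·0.8256 = 0.7499
IG = 0.7568 - 0.7499 = 0.0069

0.0069


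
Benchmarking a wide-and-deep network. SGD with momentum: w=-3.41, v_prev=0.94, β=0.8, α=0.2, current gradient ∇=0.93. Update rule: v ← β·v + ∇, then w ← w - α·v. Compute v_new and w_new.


v_new = 0.8·0.94 + 0.93 = 0.752 + 0.93 = 1.682
w_new = -3.41 - 0.2·1.682 = -3.41 - 0.3364 = -3.7464

v_new=1.682, w_new=-3.7464


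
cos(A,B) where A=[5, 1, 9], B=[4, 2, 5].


A·B = 5·4 + 1·2 + 9·5 = 67
‖A‖ = √107 = 10.3441, ‖B‖ = √45 = 6.7082
cos = 67/(√107·√45) = 67/√4815 = 0.9656

0.9656


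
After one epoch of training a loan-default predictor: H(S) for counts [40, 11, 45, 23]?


Probabilities: [40/119, 11/119, 45/119, 23/119] ≈ [0.3361, 0.0924, 0.3782, 0.1933]
H = -((40/119)·log₂(40/119) + (11/119)·log₂(11/119) + (45/119)·log₂(45/119) + (23/119)·log₂(23/119))
  = 1.8351 bits

1.8351 bits


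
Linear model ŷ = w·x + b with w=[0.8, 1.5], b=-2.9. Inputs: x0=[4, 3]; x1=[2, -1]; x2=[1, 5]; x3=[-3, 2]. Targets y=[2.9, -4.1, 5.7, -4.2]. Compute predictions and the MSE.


ŷ0 = (0.8)·(4) + (1.5)·(3) - 2.9 = 4.8
ŷ1 = (0.8)·(2) + (1.5)·(-1) - 2.9 = -2.8
ŷ2 = (0.8)·(1) + (1.5)·(5) - 2.9 = 5.4
ŷ3 = (0.8)·(-3) + (1.5)·(2) - 2.9 = -2.3
errors² = [3.61, 1.69, 0.09, 3.61]
MSE = 9.0000/4 = 2.25

2.25


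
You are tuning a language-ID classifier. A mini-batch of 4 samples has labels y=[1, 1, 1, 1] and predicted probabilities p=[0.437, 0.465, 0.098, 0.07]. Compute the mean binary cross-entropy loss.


L[0] = -ln(0.437) = 0.8278
L[1] = -ln(0.465) = 0.7657
L[2] = -ln(0.098) = 2.3228
L[3] = -ln(0.07) = 2.6593
mean = (0.8278 + 0.7657 + 2.3228 + 2.6593)/4 = 1.6439

1.6439


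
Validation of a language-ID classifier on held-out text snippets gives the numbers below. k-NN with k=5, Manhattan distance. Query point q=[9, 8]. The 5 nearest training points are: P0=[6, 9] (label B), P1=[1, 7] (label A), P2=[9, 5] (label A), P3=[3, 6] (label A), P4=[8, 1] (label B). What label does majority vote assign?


d(q,P0) = 4  (label B)
d(q,P1) = 9  (label A)
d(q,P2) = 3  (label A)
d(q,P3) = 8  (label A)
d(q,P4) = 8  (label B)
Votes: A=3, B=2
Majority → A

A


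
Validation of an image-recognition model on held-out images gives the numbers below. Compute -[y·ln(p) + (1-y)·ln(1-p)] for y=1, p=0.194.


BCE = -[y·ln(p) + (1-y)·ln(1-p)]
= -1·ln(0.194) - 0
= -ln(0.194) = 1.6399

1.6399


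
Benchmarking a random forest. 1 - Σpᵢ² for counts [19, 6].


Probabilities: [19/25, 6/25] ≈ [0.76, 0.24]
Σpᵢ² = (361 + 36)/25² = 397/625
Gini = 1 - Σpᵢ² = 1 - 397/625 = 0.3648

0.3648


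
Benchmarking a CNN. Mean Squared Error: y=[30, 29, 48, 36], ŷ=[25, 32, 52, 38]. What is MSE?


Squared errors: (30-25)²=25, (29-32)²=9, (48-52)²=16, (36-38)²=4
Sum = 54
MSE = 54/4 = 27/2

27/2


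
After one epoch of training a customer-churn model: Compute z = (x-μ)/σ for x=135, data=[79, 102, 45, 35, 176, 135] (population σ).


μ = 95.3333, σ = 49.2702
z = (135 - 95.3333)/49.2702 = 0.8051

0.8051


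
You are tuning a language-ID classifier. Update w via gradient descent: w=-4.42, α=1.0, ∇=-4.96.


w_new = w - α·∇
= -4.42 - 1.0·-4.96
= -4.42 + 4.96
= 0.54

0.54


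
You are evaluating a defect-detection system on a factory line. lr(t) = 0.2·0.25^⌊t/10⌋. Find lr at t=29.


n_drops = ⌊29/10⌋ = 2
lr = 0.2·0.25^2 = 0.2·0.0625 = 0.0125

0.0125


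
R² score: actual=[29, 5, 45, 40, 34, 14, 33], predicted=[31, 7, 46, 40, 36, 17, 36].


ȳ = 28.5714
SS_res = Σ(y-ŷ)² = 31
SS_tot = Σ(y-ȳ)² = 1217.71
R² = 1 - SS_res/SS_tot = 1 - 0.0255 = 0.9745

0.9745


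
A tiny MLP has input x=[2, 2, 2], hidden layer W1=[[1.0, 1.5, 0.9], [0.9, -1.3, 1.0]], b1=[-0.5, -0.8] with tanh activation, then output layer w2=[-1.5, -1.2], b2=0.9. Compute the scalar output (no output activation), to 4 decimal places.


z1[0] = (1.0)·(2) + (1.5)·(2) + (0.9)·(2) - 0.5 = 6.3
z1[1] = (0.9)·(2) + (-1.3)·(2) + (1.0)·(2) - 0.8 = 0.4
h = tanh(z1) = [1.0, 0.3799]
output = (-1.5)·(1.0) + (-1.2)·(0.3799) + 0.9 = -1.0559

-1.0559


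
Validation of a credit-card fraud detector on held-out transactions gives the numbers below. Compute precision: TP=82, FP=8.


Precision = TP/(TP+FP)
= 82/(82+8)
= 82/90 = 91.11%

91.11%


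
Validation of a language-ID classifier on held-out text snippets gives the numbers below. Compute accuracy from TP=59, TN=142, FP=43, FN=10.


Accuracy = (TP+TN)/(TP+TN+FP+FN)
= (59+142)/(254)
= 201/254 = 79.13%

79.13%


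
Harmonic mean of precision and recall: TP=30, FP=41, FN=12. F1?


Precision = 30/71 = 0.4225
Recall = 30/42 = 0.7143
F1 = 2·P·R/(P+R) = 2·TP/(2·TP+FP+FN) = 60/(60+41+12) = 60/113 = 0.531

0.531


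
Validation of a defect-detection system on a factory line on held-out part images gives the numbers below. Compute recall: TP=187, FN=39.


Recall = TP/(TP+FN)
= 187/(187+39)
= 187/226 = 82.74%

82.74%


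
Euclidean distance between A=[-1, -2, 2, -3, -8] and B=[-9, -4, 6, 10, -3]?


d = √((-1+ 9)² + (-2+ 4)² + (2-6)² + (-3-10)² + (-8+ 3)²)
  = √(64 + 4 + 16 + 169 + 25)
  = √278 = 16.6733

16.6733


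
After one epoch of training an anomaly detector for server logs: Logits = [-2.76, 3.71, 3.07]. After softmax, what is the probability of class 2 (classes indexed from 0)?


Exponentials: e^-2.76=0.0633, e^3.71=40.8538, e^3.07=21.5419
Sum = 62.459
Softmax = [0.001, 0.6541, 0.3449]
p[2] = 21.5419/62.459 = 0.3449

0.3449


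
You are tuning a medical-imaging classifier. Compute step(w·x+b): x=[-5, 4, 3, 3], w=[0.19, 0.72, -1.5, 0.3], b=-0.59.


z = (-5)·(0.19) + (4)·(0.72) + (3)·(-1.5) + (3)·(0.3) - 0.59
  = -2.26
step(z) = 0 (z<0)

0


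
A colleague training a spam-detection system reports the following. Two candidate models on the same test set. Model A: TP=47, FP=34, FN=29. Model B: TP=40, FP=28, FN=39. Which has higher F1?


Model A: P=47/81=0.5802, R=47/76=0.6184, F1=2PR/(P+R)=2TP/(2TP+FP+FN)=94/157=0.5987
Model B: P=40/68=0.5882, R=40/79=0.5063, F1=2PR/(P+R)=2TP/(2TP+FP+FN)=80/147=0.5442
0.5987 > 0.5442 → Model A

Model A


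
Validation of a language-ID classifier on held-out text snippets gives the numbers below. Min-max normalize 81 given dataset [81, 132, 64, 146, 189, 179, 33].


min=33, max=189
(81-33)/(189-33) = 48/156 = 0.3077

0.3077


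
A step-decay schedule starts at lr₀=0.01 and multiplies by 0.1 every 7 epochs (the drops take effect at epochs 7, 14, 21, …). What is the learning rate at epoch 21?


n_drops = ⌊21/7⌋ = 3
lr = 0.01·0.1^3 = 0.01·0.001 = 0.00001

0.00001


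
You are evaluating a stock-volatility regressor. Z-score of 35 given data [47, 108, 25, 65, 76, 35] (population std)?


μ = 59.3333, σ = 27.6928
z = (35 - 59.3333)/27.6928 = -0.8787

-0.8787


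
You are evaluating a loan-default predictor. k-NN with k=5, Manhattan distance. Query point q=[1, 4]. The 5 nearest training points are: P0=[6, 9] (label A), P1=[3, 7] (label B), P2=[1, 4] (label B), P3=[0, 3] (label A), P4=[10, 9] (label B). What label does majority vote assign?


d(q,P0) = 10  (label A)
d(q,P1) = 5  (label B)
d(q,P2) = 0  (label B)
d(q,P3) = 2  (label A)
d(q,P4) = 14  (label B)
Votes: A=2, B=3
Majority → B

B
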